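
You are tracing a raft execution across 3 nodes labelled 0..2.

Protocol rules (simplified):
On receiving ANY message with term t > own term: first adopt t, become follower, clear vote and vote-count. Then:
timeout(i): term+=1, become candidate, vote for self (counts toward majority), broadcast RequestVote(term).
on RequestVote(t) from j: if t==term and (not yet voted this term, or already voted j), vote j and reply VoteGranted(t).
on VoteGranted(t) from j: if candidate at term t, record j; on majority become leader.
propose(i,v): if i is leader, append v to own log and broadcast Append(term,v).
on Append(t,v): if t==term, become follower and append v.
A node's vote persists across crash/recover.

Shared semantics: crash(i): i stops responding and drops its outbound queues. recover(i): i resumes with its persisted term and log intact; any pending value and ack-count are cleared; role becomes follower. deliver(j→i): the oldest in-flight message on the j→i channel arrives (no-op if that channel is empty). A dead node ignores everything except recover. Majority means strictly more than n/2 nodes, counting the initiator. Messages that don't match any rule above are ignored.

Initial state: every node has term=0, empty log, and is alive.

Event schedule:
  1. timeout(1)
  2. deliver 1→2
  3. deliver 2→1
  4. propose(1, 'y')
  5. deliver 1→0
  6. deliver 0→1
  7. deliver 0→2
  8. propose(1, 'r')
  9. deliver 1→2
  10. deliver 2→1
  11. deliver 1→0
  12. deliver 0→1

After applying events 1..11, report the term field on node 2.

1

e1 timeout(1): 1[cand,t=1,-]
e2 deliver 1→2: 2[foll,t=1,-]
e3 deliver 2→1: 1[lead,t=1,-]
e4 propose(1,'y'): 1[lead,t=1,y]
e5 deliver 1→0: 0[foll,t=1,-]
e6 deliver 0→1: ·
e7 deliver 0→2: ·
e8 propose(1,'r'): 1[lead,t=1,y,r]
e9 deliver 1→2: 2[foll,t=1,y]
e10 deliver 2→1: ·
e11 deliver 1→0: 0[foll,t=1,y]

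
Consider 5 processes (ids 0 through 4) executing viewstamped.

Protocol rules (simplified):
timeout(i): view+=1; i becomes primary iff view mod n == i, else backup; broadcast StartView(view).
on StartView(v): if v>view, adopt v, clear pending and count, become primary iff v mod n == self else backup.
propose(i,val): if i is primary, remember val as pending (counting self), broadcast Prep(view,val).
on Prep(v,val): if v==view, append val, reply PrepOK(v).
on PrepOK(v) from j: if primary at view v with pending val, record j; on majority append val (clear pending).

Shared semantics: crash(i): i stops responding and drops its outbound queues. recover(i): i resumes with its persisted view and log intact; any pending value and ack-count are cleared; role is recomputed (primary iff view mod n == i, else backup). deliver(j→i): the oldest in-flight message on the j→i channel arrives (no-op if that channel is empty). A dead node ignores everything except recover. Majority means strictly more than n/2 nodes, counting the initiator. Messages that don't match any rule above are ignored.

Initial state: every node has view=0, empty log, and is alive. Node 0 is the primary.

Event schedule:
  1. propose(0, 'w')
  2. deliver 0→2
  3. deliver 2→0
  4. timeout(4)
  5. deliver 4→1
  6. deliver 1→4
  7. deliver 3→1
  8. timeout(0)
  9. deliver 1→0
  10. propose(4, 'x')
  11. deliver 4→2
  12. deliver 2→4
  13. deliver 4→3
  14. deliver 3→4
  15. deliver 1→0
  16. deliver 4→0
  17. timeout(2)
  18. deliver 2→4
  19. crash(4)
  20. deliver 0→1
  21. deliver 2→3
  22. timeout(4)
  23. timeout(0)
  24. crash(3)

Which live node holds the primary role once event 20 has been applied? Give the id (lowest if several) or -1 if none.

1

1. propose(0,'w'):  nop
2. deliver 0→2:  <2:back v0 w>
3. deliver 2→0:  nop
4. timeout(4):  <4:back v1 ->
5. deliver 4→1:  <1:prim v1 ->
6. deliver 1→4:  nop
7. deliver 3→1:  nop
8. timeout(0):  <0:back v1 ->
9. deliver 1→0:  nop
10. propose(4,'x'):  nop
11. deliver 4→2:  <2:back v1 w>
12. deliver 2→4:  nop
13. deliver 4→3:  <3:back v1 ->
14. deliver 3→4:  nop
15. deliver 1→0:  nop
16. deliver 4→0:  nop
17. timeout(2):  <2:prim v2 w>
18. deliver 2→4:  <4:back v2 ->
19. crash(4):  <4:✗back v2 ->
20. deliver 0→1:  nop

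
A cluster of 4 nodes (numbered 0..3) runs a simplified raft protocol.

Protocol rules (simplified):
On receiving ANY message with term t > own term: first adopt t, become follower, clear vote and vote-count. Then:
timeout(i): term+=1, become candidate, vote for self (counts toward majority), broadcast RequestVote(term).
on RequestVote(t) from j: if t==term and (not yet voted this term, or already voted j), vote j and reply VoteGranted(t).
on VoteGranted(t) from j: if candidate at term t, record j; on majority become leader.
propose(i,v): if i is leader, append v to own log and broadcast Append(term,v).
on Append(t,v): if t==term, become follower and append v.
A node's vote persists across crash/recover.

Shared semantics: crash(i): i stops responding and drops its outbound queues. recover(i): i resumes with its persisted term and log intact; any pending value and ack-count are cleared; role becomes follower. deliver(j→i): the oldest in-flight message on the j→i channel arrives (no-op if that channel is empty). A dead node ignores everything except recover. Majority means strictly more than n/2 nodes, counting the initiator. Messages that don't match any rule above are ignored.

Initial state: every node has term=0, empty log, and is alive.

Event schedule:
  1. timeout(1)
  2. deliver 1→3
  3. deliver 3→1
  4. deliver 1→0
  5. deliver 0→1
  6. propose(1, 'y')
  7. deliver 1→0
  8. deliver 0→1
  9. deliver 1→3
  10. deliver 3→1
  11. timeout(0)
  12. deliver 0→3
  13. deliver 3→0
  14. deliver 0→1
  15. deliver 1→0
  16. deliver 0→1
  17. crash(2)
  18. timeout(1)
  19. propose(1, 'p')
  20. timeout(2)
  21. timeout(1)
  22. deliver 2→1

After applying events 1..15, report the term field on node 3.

2

[1] timeout(1) → N1(cand t1 [-])
[2] deliver 1→3 → N3(foll t1 [-])
[3] deliver 3→1 → ∅
[4] deliver 1→0 → N0(foll t1 [-])
[5] deliver 0→1 → N1(lead t1 [-])
[6] propose(1,'y') → N1(lead t1 [y])
[7] deliver 1→0 → N0(foll t1 [y])
[8] deliver 0→1 → ∅
[9] deliver 1→3 → N3(foll t1 [y])
[10] deliver 3→1 → ∅
[11] timeout(0) → N0(cand t2 [y])
[12] deliver 0→3 → N3(foll t2 [y])
[13] deliver 3→0 → ∅
[14] deliver 0→1 → N1(foll t2 [y])
[15] deliver 1→0 → N0(lead t2 [y])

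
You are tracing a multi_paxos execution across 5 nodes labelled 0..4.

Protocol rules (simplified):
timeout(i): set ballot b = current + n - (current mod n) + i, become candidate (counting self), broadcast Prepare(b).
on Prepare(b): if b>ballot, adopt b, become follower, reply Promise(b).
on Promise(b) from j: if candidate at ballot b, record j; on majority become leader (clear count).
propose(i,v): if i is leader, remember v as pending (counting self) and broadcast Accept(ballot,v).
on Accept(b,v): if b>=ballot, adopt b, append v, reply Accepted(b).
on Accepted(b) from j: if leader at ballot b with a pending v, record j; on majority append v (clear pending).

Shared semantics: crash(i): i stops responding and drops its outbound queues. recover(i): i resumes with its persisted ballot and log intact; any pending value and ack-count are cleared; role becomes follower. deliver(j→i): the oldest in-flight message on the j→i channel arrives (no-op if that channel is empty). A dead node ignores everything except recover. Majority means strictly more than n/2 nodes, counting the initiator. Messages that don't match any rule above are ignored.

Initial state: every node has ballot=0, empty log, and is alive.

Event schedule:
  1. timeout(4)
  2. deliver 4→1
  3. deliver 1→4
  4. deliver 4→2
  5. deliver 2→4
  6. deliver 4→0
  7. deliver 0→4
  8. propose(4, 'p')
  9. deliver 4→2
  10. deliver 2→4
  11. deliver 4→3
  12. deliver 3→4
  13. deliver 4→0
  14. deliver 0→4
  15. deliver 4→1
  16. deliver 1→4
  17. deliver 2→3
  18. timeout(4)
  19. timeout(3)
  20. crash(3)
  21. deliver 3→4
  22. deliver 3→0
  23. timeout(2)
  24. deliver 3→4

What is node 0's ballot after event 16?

9

step 1 timeout(4): 4={cand,b=9,log=-}
step 2 deliver 4→1: 1={foll,b=9,log=-}
step 3 deliver 1→4: —
step 4 deliver 4→2: 2={foll,b=9,log=-}
step 5 deliver 2→4: 4={lead,b=9,log=-}
step 6 deliver 4→0: 0={foll,b=9,log=-}
step 7 deliver 0→4: —
step 8 propose(4,'p'): —
step 9 deliver 4→2: 2={foll,b=9,log=p}
step 10 deliver 2→4: —
step 11 deliver 4→3: 3={foll,b=9,log=-}
step 12 deliver 3→4: —
step 13 deliver 4→0: 0={foll,b=9,log=p}
step 14 deliver 0→4: 4={lead,b=9,log=p}
step 15 deliver 4→1: 1={foll,b=9,log=p}
step 16 deliver 1→4: —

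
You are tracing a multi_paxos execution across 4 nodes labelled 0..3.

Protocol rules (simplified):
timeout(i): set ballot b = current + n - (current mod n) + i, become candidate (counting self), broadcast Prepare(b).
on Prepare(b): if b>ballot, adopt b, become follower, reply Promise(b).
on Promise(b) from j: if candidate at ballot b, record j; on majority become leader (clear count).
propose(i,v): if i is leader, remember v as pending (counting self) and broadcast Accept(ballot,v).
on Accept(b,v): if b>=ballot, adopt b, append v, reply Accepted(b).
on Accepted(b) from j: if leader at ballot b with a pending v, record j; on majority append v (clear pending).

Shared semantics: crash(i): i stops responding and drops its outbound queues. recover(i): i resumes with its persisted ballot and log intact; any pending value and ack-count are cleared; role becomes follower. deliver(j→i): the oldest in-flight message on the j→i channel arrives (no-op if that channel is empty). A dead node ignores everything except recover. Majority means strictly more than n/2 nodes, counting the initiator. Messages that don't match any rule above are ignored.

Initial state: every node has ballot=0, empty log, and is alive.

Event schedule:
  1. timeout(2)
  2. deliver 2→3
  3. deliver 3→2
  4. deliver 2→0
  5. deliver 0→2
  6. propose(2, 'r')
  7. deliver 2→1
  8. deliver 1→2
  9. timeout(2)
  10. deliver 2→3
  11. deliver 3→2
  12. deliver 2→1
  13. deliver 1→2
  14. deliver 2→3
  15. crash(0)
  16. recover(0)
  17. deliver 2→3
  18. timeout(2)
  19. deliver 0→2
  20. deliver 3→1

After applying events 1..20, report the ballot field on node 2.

1. timeout(2):  <2:cand b6 ->
2. deliver 2→3:  <3:foll b6 ->
3. deliver 3→2:  nop
4. deliver 2→0:  <0:foll b6 ->
5. deliver 0→2:  <2:lead b6 ->
6. propose(2,'r'):  nop
7. deliver 2→1:  <1:foll b6 ->
8. deliver 1→2:  nop
9. timeout(2):  <2:cand b10 ->
10. deliver 2→3:  <3:foll b6 r>
11. deliver 3→2:  nop
12. deliver 2→1:  <1:foll b6 r>
13. deliver 1→2:  nop
14. deliver 2→3:  <3:foll b10 r>
15. crash(0):  <0:✗foll b6 ->
16. recover(0):  <0:foll b6 ->
17. deliver 2→3:  nop
18. timeout(2):  <2:cand b14 ->
19. deliver 0→2:  nop
20. deliver 3→1:  nop

14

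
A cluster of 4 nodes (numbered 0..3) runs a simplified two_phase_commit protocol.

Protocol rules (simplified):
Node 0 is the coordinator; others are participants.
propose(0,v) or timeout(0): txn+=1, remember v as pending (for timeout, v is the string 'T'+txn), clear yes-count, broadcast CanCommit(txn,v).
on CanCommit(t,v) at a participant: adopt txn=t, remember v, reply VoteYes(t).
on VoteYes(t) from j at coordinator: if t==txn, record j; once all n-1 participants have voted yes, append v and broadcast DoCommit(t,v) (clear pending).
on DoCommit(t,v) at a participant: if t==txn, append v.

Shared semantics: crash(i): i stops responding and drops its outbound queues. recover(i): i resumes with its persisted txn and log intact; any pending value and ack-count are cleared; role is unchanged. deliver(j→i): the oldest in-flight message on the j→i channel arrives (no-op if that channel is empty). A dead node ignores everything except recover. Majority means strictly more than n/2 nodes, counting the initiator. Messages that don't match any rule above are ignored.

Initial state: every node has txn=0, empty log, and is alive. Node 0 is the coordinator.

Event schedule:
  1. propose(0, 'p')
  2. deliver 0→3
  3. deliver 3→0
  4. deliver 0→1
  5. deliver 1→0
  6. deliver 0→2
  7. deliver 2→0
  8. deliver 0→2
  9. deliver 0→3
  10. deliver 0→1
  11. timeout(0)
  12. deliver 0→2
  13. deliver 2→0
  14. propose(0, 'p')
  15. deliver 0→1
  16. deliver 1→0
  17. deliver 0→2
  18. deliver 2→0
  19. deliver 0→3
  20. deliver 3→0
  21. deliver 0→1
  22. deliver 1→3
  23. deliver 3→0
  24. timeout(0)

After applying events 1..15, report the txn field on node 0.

e1 propose(0,'p'): 0[coor,t=1,-]
e2 deliver 0→3: 3[part,t=1,-]
e3 deliver 3→0: ·
e4 deliver 0→1: 1[part,t=1,-]
e5 deliver 1→0: ·
e6 deliver 0→2: 2[part,t=1,-]
e7 deliver 2→0: 0[coor,t=1,p]
e8 deliver 0→2: 2[part,t=1,p]
e9 deliver 0→3: 3[part,t=1,p]
e10 deliver 0→1: 1[part,t=1,p]
e11 timeout(0): 0[coor,t=2,p]
e12 deliver 0→2: 2[part,t=2,p]
e13 deliver 2→0: ·
e14 propose(0,'p'): 0[coor,t=3,p]
e15 deliver 0→1: 1[part,t=2,p]

3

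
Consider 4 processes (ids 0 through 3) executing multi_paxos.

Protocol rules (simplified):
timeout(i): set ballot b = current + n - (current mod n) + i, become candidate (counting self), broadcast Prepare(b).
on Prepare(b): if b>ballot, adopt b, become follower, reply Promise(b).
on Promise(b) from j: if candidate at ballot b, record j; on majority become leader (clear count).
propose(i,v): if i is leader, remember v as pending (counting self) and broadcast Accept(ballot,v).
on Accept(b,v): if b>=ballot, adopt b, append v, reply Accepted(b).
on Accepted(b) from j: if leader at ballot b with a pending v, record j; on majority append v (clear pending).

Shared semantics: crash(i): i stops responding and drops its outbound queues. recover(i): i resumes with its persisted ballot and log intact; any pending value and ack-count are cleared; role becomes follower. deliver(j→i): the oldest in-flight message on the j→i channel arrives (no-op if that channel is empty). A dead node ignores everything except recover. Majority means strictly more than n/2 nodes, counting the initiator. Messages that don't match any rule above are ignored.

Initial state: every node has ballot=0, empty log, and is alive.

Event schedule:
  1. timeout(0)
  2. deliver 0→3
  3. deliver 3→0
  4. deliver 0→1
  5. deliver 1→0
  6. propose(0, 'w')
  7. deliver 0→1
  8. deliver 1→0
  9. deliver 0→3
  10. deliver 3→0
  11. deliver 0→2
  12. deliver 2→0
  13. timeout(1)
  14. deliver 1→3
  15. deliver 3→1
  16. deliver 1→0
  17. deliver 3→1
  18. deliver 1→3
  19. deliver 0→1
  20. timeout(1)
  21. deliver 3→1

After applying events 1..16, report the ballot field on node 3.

[1] timeout(0) → N0(cand b4 [-])
[2] deliver 0→3 → N3(foll b4 [-])
[3] deliver 3→0 → ∅
[4] deliver 0→1 → N1(foll b4 [-])
[5] deliver 1→0 → N0(lead b4 [-])
[6] propose(0,'w') → ∅
[7] deliver 0→1 → N1(foll b4 [w])
[8] deliver 1→0 → ∅
[9] deliver 0→3 → N3(foll b4 [w])
[10] deliver 3→0 → N0(lead b4 [w])
[11] deliver 0→2 → N2(foll b4 [-])
[12] deliver 2→0 → ∅
[13] timeout(1) → N1(cand b9 [w])
[14] deliver 1→3 → N3(foll b9 [w])
[15] deliver 3→1 → ∅
[16] deliver 1→0 → N0(foll b9 [w])

9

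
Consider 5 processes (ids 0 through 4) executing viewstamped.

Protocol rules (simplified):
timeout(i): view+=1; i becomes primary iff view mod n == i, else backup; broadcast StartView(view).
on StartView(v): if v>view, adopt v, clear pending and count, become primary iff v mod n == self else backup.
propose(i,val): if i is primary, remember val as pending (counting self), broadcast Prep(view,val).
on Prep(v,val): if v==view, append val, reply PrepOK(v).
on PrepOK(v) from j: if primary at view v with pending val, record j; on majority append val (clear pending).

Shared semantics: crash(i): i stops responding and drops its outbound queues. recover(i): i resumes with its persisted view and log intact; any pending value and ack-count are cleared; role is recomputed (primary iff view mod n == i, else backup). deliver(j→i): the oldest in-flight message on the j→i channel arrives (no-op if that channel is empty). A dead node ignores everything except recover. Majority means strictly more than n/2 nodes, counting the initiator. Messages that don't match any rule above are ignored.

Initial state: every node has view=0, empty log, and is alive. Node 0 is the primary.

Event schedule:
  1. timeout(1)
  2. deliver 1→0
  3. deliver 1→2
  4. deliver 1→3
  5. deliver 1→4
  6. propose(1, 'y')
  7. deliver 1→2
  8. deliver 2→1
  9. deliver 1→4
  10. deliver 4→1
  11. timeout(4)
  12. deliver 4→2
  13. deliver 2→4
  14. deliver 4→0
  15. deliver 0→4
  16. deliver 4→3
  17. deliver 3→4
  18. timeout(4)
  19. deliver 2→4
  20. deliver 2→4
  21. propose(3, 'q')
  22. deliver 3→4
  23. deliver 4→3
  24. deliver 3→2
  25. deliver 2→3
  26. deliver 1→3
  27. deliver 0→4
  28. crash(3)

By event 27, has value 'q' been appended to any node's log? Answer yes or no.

no

e1 timeout(1): 1[prim,v=1,-]
e2 deliver 1→0: 0[back,v=1,-]
e3 deliver 1→2: 2[back,v=1,-]
e4 deliver 1→3: 3[back,v=1,-]
e5 deliver 1→4: 4[back,v=1,-]
e6 propose(1,'y'): ·
e7 deliver 1→2: 2[back,v=1,y]
e8 deliver 2→1: ·
e9 deliver 1→4: 4[back,v=1,y]
e10 deliver 4→1: 1[prim,v=1,y]
e11 timeout(4): 4[back,v=2,y]
e12 deliver 4→2: 2[prim,v=2,y]
e13 deliver 2→4: ·
e14 deliver 4→0: 0[back,v=2,-]
e15 deliver 0→4: ·
e16 deliver 4→3: 3[back,v=2,-]
e17 deliver 3→4: ·
e18 timeout(4): 4[back,v=3,y]
e19 deliver 2→4: ·
e20 deliver 2→4: ·
e21 propose(3,'q'): ·
e22 deliver 3→4: ·
e23 deliver 4→3: 3[prim,v=3,-]
e24 deliver 3→2: ·
e25 deliver 2→3: ·
e26 deliver 1→3: ·
e27 deliver 0→4: ·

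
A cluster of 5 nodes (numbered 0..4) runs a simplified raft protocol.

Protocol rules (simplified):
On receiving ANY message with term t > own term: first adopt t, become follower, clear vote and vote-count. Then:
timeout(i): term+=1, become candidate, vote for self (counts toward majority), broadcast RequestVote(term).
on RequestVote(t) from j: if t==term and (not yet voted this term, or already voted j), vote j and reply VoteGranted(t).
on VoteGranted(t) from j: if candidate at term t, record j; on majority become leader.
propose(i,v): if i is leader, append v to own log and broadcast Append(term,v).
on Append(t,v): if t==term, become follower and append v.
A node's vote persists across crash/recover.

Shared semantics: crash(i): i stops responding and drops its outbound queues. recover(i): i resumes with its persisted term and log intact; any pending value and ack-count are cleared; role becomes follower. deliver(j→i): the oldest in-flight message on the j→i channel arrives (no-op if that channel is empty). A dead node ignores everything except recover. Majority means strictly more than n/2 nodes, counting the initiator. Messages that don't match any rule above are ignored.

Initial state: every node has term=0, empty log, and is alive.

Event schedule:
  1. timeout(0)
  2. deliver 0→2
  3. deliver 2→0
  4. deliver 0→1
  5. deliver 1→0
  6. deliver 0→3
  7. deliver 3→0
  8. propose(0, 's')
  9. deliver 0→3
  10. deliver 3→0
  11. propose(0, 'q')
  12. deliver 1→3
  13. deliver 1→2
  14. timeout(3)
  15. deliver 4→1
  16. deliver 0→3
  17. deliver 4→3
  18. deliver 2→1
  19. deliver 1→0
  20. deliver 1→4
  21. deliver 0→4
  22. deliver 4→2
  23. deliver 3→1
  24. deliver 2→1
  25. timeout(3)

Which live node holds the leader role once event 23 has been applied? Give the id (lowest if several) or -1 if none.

0

e1 timeout(0): 0[cand,t=1,-]
e2 deliver 0→2: 2[foll,t=1,-]
e3 deliver 2→0: ·
e4 deliver 0→1: 1[foll,t=1,-]
e5 deliver 1→0: 0[lead,t=1,-]
e6 deliver 0→3: 3[foll,t=1,-]
e7 deliver 3→0: ·
e8 propose(0,'s'): 0[lead,t=1,s]
e9 deliver 0→3: 3[foll,t=1,s]
e10 deliver 3→0: ·
e11 propose(0,'q'): 0[lead,t=1,s,q]
e12 deliver 1→3: ·
e13 deliver 1→2: ·
e14 timeout(3): 3[cand,t=2,s]
e15 deliver 4→1: ·
e16 deliver 0→3: ·
e17 deliver 4→3: ·
e18 deliver 2→1: ·
e19 deliver 1→0: ·
e20 deliver 1→4: ·
e21 deliver 0→4: 4[foll,t=1,-]
e22 deliver 4→2: ·
e23 deliver 3→1: 1[foll,t=2,-]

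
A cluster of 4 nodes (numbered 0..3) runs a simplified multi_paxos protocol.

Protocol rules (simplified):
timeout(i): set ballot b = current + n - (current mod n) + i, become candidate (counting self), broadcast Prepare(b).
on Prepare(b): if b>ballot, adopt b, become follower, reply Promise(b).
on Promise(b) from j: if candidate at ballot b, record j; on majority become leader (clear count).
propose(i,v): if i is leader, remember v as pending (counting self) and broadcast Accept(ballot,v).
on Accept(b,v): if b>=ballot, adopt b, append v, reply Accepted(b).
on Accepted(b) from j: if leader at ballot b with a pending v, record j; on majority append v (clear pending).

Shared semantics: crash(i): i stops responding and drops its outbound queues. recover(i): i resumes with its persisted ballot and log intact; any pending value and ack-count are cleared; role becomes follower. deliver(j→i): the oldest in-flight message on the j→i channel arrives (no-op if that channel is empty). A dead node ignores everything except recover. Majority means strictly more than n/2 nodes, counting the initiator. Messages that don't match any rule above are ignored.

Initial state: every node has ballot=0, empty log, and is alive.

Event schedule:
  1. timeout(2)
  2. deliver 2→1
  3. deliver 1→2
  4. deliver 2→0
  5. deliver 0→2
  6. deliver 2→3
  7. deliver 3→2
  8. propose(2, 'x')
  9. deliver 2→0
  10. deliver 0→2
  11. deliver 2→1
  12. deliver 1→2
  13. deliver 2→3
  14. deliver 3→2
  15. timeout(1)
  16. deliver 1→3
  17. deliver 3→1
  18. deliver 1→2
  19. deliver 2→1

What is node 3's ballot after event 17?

e1 timeout(2): 2[cand,b=6,-]
e2 deliver 2→1: 1[foll,b=6,-]
e3 deliver 1→2: ·
e4 deliver 2→0: 0[foll,b=6,-]
e5 deliver 0→2: 2[lead,b=6,-]
e6 deliver 2→3: 3[foll,b=6,-]
e7 deliver 3→2: ·
e8 propose(2,'x'): ·
e9 deliver 2→0: 0[foll,b=6,x]
e10 deliver 0→2: ·
e11 deliver 2→1: 1[foll,b=6,x]
e12 deliver 1→2: 2[lead,b=6,x]
e13 deliver 2→3: 3[foll,b=6,x]
e14 deliver 3→2: ·
e15 timeout(1): 1[cand,b=9,x]
e16 deliver 1→3: 3[foll,b=9,x]
e17 deliver 3→1: ·

9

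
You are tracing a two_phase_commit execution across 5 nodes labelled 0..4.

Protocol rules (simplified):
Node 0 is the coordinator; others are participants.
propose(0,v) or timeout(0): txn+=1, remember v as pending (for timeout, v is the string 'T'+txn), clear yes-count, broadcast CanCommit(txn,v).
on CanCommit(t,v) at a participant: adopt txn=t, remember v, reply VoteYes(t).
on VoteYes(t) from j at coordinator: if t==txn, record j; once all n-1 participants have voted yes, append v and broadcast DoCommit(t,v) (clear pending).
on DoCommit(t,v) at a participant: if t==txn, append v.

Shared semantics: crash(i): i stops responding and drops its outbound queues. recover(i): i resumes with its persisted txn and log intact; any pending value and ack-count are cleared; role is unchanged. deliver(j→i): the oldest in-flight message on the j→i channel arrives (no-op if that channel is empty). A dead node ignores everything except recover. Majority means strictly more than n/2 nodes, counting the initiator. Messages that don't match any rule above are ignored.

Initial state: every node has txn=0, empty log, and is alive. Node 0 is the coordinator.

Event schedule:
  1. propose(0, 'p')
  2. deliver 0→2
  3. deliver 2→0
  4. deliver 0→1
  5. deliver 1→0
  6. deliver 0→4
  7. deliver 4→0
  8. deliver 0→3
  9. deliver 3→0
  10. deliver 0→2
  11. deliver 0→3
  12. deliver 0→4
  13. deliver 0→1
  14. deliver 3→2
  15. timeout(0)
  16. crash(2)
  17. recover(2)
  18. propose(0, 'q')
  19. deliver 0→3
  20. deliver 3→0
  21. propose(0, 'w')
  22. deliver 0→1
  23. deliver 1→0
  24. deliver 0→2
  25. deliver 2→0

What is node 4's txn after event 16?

1

[1] propose(0,'p') → N0(coor t1 [-])
[2] deliver 0→2 → N2(part t1 [-])
[3] deliver 2→0 → ∅
[4] deliver 0→1 → N1(part t1 [-])
[5] deliver 1→0 → ∅
[6] deliver 0→4 → N4(part t1 [-])
[7] deliver 4→0 → ∅
[8] deliver 0→3 → N3(part t1 [-])
[9] deliver 3→0 → N0(coor t1 [p])
[10] deliver 0→2 → N2(part t1 [p])
[11] deliver 0→3 → N3(part t1 [p])
[12] deliver 0→4 → N4(part t1 [p])
[13] deliver 0→1 → N1(part t1 [p])
[14] deliver 3→2 → ∅
[15] timeout(0) → N0(coor t2 [p])
[16] crash(2) → N2(✗part t1 [p])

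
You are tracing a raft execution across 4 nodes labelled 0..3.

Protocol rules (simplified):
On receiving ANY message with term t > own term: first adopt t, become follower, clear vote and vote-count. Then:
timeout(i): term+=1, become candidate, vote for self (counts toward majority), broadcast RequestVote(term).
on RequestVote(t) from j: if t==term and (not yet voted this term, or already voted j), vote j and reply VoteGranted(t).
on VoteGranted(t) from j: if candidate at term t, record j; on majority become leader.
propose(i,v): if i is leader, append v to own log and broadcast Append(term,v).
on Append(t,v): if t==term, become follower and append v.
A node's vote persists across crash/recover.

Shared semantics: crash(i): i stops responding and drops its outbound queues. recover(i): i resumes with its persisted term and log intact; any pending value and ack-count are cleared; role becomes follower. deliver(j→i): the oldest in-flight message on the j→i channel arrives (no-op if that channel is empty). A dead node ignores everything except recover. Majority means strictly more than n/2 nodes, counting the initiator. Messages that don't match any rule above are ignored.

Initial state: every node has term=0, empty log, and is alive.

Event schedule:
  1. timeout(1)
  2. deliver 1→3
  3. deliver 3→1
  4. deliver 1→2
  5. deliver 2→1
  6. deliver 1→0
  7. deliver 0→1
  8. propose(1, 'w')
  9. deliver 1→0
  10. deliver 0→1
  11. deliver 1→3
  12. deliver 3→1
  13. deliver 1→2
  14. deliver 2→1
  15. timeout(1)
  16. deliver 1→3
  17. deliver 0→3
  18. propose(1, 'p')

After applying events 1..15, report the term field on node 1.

after 1 — timeout(1): n1:cand/t1/[-]
after 2 — deliver 1→3: n3:foll/t1/[-]
after 3 — deliver 3→1: ·
after 4 — deliver 1→2: n2:foll/t1/[-]
after 5 — deliver 2→1: n1:lead/t1/[-]
after 6 — deliver 1→0: n0:foll/t1/[-]
after 7 — deliver 0→1: ·
after 8 — propose(1,'w'): n1:lead/t1/[w]
after 9 — deliver 1→0: n0:foll/t1/[w]
after 10 — deliver 0→1: ·
after 11 — deliver 1→3: n3:foll/t1/[w]
after 12 — deliver 3→1: ·
after 13 — deliver 1→2: n2:foll/t1/[w]
after 14 — deliver 2→1: ·
after 15 — timeout(1): n1:cand/t2/[w]

2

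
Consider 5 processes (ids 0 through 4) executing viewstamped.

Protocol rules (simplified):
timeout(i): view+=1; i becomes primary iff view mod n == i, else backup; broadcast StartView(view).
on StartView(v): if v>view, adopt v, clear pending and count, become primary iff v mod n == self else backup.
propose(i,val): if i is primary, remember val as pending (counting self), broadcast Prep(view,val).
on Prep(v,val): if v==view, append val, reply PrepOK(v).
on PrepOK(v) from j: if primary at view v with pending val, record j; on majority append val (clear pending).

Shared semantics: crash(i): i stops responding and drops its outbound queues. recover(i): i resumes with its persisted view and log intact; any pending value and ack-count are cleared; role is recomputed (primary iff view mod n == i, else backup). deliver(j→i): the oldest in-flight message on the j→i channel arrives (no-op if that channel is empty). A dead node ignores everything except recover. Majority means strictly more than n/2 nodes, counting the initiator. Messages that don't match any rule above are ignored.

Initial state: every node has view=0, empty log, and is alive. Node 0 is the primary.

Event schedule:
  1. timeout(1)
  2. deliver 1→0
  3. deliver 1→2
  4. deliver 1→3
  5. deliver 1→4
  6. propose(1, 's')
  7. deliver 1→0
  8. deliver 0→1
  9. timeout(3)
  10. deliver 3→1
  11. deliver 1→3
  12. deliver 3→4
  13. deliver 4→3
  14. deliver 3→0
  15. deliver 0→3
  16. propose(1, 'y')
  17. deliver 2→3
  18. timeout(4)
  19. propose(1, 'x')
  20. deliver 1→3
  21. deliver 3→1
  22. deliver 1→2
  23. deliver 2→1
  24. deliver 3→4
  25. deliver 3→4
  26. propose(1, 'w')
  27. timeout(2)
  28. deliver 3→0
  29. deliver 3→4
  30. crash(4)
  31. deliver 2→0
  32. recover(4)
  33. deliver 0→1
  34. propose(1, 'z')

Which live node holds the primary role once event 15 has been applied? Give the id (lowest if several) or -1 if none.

after 1 — timeout(1): n1:prim/v1/[-]
after 2 — deliver 1→0: n0:back/v1/[-]
after 3 — deliver 1→2: n2:back/v1/[-]
after 4 — deliver 1→3: n3:back/v1/[-]
after 5 — deliver 1→4: n4:back/v1/[-]
after 6 — propose(1,'s'): ·
after 7 — deliver 1→0: n0:back/v1/[s]
after 8 — deliver 0→1: ·
after 9 — timeout(3): n3:back/v2/[-]
after 10 — deliver 3→1: n1:back/v2/[-]
after 11 — deliver 1→3: ·
after 12 — deliver 3→4: n4:back/v2/[-]
after 13 — deliver 4→3: ·
after 14 — deliver 3→0: n0:back/v2/[s]
after 15 — deliver 0→3: ·

-1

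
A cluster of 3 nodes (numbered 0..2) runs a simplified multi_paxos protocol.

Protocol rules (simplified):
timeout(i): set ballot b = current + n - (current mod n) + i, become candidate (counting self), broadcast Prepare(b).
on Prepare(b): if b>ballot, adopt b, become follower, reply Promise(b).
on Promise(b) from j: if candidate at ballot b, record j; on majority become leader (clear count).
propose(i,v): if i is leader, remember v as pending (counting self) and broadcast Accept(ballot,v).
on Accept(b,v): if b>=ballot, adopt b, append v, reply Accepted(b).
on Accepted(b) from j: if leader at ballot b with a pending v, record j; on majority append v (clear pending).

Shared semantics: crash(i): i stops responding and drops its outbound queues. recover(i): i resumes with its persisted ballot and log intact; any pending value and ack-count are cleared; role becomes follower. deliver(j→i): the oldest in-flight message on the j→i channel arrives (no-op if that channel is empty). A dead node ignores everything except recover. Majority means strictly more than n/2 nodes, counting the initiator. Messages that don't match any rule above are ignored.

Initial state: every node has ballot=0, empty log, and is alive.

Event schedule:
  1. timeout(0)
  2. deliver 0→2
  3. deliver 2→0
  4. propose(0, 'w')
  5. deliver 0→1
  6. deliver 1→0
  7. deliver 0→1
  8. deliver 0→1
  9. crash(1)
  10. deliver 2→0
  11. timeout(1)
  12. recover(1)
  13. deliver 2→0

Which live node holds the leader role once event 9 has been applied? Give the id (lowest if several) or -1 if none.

0

[1] timeout(0) → N0(cand b3 [-])
[2] deliver 0→2 → N2(foll b3 [-])
[3] deliver 2→0 → N0(lead b3 [-])
[4] propose(0,'w') → ∅
[5] deliver 0→1 → N1(foll b3 [-])
[6] deliver 1→0 → ∅
[7] deliver 0→1 → N1(foll b3 [w])
[8] deliver 0→1 → ∅
[9] crash(1) → N1(✗foll b3 [w])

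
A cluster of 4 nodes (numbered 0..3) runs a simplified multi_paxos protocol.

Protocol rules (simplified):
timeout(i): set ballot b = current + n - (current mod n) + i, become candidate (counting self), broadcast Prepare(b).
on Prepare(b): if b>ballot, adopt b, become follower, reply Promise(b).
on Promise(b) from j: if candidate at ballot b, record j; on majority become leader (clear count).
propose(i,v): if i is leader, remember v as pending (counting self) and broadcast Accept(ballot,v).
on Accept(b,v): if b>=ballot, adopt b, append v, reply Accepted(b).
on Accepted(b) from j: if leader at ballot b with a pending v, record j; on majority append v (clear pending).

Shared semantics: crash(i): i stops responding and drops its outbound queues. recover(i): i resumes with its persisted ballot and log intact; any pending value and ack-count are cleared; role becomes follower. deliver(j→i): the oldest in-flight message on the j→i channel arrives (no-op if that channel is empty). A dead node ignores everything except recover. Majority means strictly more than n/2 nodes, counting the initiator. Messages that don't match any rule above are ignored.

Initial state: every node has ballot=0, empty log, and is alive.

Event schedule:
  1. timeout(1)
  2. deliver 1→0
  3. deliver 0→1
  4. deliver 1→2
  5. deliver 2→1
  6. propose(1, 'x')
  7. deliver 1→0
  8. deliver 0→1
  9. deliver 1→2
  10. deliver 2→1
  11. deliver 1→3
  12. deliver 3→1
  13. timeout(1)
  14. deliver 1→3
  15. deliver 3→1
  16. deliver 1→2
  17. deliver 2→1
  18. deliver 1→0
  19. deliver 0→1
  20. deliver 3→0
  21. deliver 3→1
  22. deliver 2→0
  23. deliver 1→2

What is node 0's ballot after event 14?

[1] timeout(1) → N1(cand b5 [-])
[2] deliver 1→0 → N0(foll b5 [-])
[3] deliver 0→1 → ∅
[4] deliver 1→2 → N2(foll b5 [-])
[5] deliver 2→1 → N1(lead b5 [-])
[6] propose(1,'x') → ∅
[7] deliver 1→0 → N0(foll b5 [x])
[8] deliver 0→1 → ∅
[9] deliver 1→2 → N2(foll b5 [x])
[10] deliver 2→1 → N1(lead b5 [x])
[11] deliver 1→3 → N3(foll b5 [-])
[12] deliver 3→1 → ∅
[13] timeout(1) → N1(cand b9 [x])
[14] deliver 1→3 → N3(foll b5 [x])

5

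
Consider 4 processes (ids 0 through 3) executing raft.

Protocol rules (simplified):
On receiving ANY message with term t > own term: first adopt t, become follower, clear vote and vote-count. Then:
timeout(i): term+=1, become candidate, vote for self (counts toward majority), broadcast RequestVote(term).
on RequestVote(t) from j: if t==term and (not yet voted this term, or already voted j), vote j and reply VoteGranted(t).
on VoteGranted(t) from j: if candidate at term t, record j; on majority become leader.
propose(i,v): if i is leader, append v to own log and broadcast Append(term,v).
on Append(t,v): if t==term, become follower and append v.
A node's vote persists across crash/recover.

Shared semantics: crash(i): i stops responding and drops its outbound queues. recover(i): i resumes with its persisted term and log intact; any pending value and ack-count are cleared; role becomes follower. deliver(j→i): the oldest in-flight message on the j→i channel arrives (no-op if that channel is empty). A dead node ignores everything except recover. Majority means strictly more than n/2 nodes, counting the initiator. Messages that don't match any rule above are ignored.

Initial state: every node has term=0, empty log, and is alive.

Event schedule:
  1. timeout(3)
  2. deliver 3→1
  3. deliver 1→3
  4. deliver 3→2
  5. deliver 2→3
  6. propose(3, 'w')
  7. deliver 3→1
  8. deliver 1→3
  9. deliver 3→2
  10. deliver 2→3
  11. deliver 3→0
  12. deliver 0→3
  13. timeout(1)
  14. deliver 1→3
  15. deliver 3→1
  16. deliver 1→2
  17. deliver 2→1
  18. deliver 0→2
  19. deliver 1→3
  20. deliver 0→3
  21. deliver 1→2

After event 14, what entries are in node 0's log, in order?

e1 timeout(3): 3[cand,t=1,-]
e2 deliver 3→1: 1[foll,t=1,-]
e3 deliver 1→3: ·
e4 deliver 3→2: 2[foll,t=1,-]
e5 deliver 2→3: 3[lead,t=1,-]
e6 propose(3,'w'): 3[lead,t=1,w]
e7 deliver 3→1: 1[foll,t=1,w]
e8 deliver 1→3: ·
e9 deliver 3→2: 2[foll,t=1,w]
e10 deliver 2→3: ·
e11 deliver 3→0: 0[foll,t=1,-]
e12 deliver 0→3: ·
e13 timeout(1): 1[cand,t=2,w]
e14 deliver 1→3: 3[foll,t=2,w]

empty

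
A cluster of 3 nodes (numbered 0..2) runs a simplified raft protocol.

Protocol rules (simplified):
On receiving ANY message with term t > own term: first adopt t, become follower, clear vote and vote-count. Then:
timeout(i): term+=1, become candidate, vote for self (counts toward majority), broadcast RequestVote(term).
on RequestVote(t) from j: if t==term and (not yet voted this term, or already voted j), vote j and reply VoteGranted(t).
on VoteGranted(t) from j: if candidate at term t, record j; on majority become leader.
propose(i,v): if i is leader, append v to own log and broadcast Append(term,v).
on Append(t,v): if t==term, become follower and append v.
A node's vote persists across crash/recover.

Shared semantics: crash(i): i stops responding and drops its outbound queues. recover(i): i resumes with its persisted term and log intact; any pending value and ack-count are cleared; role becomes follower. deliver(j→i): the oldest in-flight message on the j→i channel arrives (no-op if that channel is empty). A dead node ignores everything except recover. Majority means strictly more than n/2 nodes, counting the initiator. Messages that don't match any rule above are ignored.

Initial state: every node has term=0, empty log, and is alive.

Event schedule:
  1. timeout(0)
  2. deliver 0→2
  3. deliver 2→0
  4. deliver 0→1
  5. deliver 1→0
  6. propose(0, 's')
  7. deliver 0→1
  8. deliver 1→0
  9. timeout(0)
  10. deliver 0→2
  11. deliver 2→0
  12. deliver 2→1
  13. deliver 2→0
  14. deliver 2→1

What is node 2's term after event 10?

after 1 — timeout(0): n0:cand/t1/[-]
after 2 — deliver 0→2: n2:foll/t1/[-]
after 3 — deliver 2→0: n0:lead/t1/[-]
after 4 — deliver 0→1: n1:foll/t1/[-]
after 5 — deliver 1→0: ·
after 6 — propose(0,'s'): n0:lead/t1/[s]
after 7 — deliver 0→1: n1:foll/t1/[s]
after 8 — deliver 1→0: ·
after 9 — timeout(0): n0:cand/t2/[s]
after 10 — deliver 0→2: n2:foll/t1/[s]

1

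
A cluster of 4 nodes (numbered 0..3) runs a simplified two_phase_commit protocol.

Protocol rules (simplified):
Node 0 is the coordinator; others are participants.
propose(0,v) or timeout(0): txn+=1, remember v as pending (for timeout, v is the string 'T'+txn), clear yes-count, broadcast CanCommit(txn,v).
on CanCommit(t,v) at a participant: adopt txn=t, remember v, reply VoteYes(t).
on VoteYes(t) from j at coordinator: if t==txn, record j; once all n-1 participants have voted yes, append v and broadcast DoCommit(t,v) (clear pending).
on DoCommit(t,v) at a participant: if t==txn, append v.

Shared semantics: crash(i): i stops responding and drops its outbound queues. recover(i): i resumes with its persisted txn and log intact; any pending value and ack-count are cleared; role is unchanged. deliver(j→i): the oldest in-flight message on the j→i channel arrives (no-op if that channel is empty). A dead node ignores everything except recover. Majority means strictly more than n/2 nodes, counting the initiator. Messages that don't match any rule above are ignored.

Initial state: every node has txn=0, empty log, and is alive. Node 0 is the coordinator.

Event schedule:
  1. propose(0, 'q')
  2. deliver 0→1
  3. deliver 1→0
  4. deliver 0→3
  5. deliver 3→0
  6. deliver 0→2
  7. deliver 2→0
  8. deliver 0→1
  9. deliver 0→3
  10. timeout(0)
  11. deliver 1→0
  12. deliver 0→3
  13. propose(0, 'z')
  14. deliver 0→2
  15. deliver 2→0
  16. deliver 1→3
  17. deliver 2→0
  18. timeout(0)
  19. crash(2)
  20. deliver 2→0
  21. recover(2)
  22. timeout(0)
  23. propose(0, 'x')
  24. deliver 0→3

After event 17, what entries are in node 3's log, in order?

q

[1] propose(0,'q') → N0(coor t1 [-])
[2] deliver 0→1 → N1(part t1 [-])
[3] deliver 1→0 → ∅
[4] deliver 0→3 → N3(part t1 [-])
[5] deliver 3→0 → ∅
[6] deliver 0→2 → N2(part t1 [-])
[7] deliver 2→0 → N0(coor t1 [q])
[8] deliver 0→1 → N1(part t1 [q])
[9] deliver 0→3 → N3(part t1 [q])
[10] timeout(0) → N0(coor t2 [q])
[11] deliver 1→0 → ∅
[12] deliver 0→3 → N3(part t2 [q])
[13] propose(0,'z') → N0(coor t3 [q])
[14] deliver 0→2 → N2(part t1 [q])
[15] deliver 2→0 → ∅
[16] deliver 1→3 → ∅
[17] deliver 2→0 → ∅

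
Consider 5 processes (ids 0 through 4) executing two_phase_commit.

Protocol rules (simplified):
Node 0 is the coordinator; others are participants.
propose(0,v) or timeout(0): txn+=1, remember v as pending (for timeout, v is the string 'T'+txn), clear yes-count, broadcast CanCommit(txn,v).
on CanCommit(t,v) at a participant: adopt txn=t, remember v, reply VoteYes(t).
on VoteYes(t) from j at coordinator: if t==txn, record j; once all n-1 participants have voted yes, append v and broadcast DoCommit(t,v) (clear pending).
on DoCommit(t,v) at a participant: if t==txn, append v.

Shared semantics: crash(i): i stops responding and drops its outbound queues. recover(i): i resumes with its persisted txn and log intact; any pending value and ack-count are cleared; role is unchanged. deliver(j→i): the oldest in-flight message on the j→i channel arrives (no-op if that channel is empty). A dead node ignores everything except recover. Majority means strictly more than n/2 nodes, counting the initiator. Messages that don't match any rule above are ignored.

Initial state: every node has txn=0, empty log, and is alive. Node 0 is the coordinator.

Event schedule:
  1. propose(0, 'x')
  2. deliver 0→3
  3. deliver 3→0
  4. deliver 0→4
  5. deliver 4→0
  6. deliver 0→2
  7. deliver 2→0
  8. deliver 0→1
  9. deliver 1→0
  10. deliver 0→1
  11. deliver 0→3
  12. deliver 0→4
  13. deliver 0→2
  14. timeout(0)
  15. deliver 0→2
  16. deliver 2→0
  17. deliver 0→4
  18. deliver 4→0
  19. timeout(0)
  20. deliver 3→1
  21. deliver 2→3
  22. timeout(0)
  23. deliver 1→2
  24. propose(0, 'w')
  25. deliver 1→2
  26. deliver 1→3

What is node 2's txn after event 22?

1. propose(0,'x'):  <0:coor t1 ->
2. deliver 0→3:  <3:part t1 ->
3. deliver 3→0:  nop
4. deliver 0→4:  <4:part t1 ->
5. deliver 4→0:  nop
6. deliver 0→2:  <2:part t1 ->
7. deliver 2→0:  nop
8. deliver 0→1:  <1:part t1 ->
9. deliver 1→0:  <0:coor t1 x>
10. deliver 0→1:  <1:part t1 x>
11. deliver 0→3:  <3:part t1 x>
12. deliver 0→4:  <4:part t1 x>
13. deliver 0→2:  <2:part t1 x>
14. timeout(0):  <0:coor t2 x>
15. deliver 0→2:  <2:part t2 x>
16. deliver 2→0:  nop
17. deliver 0→4:  <4:part t2 x>
18. deliver 4→0:  nop
19. timeout(0):  <0:coor t3 x>
20. deliver 3→1:  nop
21. deliver 2→3:  nop
22. timeout(0):  <0:coor t4 x>

2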